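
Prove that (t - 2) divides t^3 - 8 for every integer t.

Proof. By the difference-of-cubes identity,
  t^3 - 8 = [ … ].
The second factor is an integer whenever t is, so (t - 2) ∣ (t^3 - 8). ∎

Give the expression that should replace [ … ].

Polynomial division of t^3 - 8 by t - 2 leaves remainder 0 and quotient t^2 + 2t + 4.
Hence t^3 - 8 = (t - 2)(t^2 + 2t + 4).

(t - 2)(t^2 + 2t + 4)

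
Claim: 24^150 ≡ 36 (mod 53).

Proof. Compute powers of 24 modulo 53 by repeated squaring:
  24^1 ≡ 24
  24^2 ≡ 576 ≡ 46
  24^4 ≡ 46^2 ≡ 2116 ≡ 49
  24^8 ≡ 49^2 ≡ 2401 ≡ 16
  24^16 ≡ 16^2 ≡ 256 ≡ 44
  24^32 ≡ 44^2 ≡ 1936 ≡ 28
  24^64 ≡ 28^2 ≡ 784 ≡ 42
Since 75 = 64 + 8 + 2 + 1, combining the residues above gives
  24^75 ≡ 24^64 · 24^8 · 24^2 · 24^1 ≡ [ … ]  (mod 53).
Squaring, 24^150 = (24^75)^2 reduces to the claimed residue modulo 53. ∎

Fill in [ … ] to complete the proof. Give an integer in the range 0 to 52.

Multiply the listed residues: 42 · 16 · 46 · 24 = 672 → 30912 → 741888.
Reducing modulo 53: 741888 = 13997·53 + 47, so 24^75 ≡ 47.

47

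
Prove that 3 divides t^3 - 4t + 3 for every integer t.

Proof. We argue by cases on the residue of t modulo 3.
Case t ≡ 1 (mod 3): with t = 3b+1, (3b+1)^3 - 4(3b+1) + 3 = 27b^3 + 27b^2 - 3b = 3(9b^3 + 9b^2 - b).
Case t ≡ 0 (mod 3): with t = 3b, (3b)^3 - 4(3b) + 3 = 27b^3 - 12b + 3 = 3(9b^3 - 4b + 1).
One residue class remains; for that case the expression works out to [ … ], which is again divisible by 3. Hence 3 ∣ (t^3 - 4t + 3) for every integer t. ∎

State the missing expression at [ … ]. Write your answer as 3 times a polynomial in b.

The residues treated are {1, 0}, so the missing case is t ≡ 2 (mod 3); write t = 3b+2.
Then (3b+2)^3 - 4(3b+2) + 3 = 27b^3 + 54b^2 + 24b + 3 = 3(9b^3 + 18b^2 + 8b + 1).

3(9b^3 + 18b^2 + 8b + 1)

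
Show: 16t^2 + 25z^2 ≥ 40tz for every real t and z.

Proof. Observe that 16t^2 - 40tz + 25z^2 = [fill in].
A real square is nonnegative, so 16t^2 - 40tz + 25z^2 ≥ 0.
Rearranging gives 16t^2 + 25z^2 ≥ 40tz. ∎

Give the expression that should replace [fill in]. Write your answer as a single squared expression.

(4t - 5z)^2

16t^2 - 40tz + 25z^2 is a perfect-square trinomial: the outer terms are (4t)^2 and (5z)^2, and the cross term is -2·4t·5z.
So 16t^2 - 40tz + 25z^2 = (4t - 5z)^2 ≥ 0.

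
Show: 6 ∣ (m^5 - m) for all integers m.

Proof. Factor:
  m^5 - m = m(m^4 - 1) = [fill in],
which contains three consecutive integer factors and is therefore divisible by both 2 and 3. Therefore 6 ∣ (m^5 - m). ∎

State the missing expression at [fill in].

(m - 1)m(m + 1)(m^2 + 1)

m^4 - 1 = (m^2 - 1)(m^2 + 1), and m^2 - 1 = (m-1)(m+1).
So m(m^4 - 1) = (m - 1)m(m + 1)(m^2 + 1).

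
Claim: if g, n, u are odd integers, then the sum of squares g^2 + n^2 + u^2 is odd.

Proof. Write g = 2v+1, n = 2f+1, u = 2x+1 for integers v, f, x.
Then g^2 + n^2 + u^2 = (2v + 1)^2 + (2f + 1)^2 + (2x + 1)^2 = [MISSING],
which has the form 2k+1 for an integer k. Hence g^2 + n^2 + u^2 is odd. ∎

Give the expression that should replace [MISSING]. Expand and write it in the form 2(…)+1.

2(2f^2 + 2f + 2v^2 + 2v + 2x^2 + 2x + 1) + 1

(2v + 1)^2 + (2f + 1)^2 + (2x + 1)^2 = 4f^2 + 4f + 4v^2 + 4v + 4x^2 + 4x + 3
= 2(2f^2 + 2f + 2v^2 + 2v + 2x^2 + 2x + 1) + 1.
Since 2f^2 + 2f + 2v^2 + 2v + 2x^2 + 2x + 1 is an integer, the sum of squares is of the form 2k+1 for an integer k.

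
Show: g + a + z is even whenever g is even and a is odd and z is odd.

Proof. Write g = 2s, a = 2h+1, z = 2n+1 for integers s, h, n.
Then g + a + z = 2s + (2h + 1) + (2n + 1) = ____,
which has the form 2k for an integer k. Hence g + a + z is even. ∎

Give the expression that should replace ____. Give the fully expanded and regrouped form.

2(h + n + s + 1)

Expanding: 2s + (2h + 1) + (2n + 1) = 2h + 2n + 2s + 2.
Every term is even; pulling out the factor of 2 gives 2(h + n + s + 1).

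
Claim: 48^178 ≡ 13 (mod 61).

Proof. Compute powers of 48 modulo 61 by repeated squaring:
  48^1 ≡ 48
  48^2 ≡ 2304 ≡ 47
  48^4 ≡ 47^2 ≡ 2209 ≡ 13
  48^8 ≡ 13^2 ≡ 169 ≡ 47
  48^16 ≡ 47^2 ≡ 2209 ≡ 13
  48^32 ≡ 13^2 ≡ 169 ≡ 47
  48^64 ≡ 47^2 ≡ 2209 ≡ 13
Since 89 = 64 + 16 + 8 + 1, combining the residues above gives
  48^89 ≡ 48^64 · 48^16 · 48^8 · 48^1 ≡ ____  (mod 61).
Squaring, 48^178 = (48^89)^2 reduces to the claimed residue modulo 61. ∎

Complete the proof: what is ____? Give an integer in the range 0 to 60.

48^64 · 48^16 · 48^8 · 48^1 ≡ 13 · 13 · 47 · 48 = 381264.
381264 mod 61 = 14, so 48^89 ≡ 14 (mod 61).

14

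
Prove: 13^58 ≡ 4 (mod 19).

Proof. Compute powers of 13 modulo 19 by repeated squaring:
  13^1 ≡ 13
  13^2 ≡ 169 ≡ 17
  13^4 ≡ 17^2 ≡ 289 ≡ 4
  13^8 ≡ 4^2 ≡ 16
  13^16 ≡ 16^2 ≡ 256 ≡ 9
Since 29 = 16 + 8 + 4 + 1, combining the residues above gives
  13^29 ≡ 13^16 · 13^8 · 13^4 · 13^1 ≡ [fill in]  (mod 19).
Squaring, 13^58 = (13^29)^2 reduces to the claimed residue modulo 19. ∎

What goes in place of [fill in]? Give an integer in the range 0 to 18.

2

Multiply the listed residues: 9 · 16 · 4 · 13 = 144 → 576 → 7488.
Reducing modulo 19: 7488 = 394·19 + 2, so 13^29 ≡ 2.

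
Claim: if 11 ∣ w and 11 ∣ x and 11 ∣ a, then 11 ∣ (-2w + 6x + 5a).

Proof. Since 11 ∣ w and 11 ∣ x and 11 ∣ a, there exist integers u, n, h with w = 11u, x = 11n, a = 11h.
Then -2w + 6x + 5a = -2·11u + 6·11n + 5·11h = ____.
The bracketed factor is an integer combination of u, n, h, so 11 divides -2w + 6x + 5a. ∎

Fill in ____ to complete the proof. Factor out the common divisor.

Pull the common 11 out of every term: -2·11u + 6·11n + 5·11h = 11(5h + 6n - 2u).
5h + 6n - 2u is an integer, which exhibits the divisibility.

11(5h + 6n - 2u)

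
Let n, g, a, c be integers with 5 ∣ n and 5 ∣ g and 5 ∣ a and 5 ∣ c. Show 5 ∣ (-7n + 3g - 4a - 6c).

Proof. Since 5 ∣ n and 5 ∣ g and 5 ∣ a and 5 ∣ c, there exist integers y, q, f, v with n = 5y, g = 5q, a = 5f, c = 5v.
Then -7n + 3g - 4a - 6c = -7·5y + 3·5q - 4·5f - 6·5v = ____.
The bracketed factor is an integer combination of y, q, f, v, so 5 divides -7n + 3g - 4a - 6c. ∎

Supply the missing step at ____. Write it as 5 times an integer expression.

5(-4f + 3q - 6v - 7y)

Pull the common 5 out of every term: -7·5y + 3·5q - 4·5f - 6·5v = 5(-4f + 3q - 6v - 7y).
-4f + 3q - 6v - 7y is an integer, which exhibits the divisibility.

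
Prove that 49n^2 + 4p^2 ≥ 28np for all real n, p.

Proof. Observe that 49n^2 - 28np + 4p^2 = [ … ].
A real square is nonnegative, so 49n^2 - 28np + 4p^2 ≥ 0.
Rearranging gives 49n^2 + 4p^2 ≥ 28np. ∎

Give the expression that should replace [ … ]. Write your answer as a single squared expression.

The leading and trailing coefficients are 7^2 and 2^2, and 28 = 2·7·2, so the trinomial is (7n - 2p)^2.
Hence 49n^2 - 28np + 4p^2 ≥ 0.

(7n - 2p)^2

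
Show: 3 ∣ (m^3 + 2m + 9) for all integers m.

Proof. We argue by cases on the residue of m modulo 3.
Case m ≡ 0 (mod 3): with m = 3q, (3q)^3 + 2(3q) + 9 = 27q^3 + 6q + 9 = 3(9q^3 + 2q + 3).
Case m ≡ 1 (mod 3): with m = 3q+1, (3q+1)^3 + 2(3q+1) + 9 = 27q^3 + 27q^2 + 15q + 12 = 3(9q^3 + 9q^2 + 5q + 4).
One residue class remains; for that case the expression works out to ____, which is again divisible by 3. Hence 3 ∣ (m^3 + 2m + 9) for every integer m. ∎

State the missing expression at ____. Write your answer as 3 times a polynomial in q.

3(9q^3 + 18q^2 + 14q + 7)

Only m ≡ 2 (mod 3) is unaccounted for. Put m = 3q+2:
(3q+2)^3 + 2(3q+2) + 9 expands to 27q^3 + 54q^2 + 42q + 21,
and factoring out 3 leaves 3(9q^3 + 18q^2 + 14q + 7).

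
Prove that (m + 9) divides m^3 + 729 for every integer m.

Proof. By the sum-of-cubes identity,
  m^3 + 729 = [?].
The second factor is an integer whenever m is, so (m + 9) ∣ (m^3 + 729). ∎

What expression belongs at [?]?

(m + 9)(m^2 - 9m + 81)

Polynomial division of m^3 + 729 by m + 9 leaves remainder 0 and quotient m^2 - 9m + 81.
Hence m^3 + 729 = (m + 9)(m^2 - 9m + 81).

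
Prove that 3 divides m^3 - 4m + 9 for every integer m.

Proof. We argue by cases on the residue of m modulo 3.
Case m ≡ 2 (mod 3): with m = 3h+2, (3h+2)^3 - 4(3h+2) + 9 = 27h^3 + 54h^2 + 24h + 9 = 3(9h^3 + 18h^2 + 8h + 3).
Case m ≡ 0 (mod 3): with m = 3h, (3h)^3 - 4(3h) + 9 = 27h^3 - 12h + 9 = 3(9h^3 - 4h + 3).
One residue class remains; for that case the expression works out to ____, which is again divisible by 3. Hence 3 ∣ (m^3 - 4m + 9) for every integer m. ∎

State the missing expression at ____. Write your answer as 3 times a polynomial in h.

The residues treated are {2, 0}, so the missing case is m ≡ 1 (mod 3); write m = 3h+1.
Then (3h+1)^3 - 4(3h+1) + 9 = 27h^3 + 27h^2 - 3h + 6 = 3(9h^3 + 9h^2 - h + 2).

3(9h^3 + 9h^2 - h + 2)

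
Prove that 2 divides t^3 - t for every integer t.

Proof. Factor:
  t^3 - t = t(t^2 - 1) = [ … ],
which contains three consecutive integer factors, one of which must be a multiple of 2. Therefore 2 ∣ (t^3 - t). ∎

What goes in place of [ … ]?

(t - 1)t(t + 1)

t(t^2 - 1) = t(t - 1)(t + 1) = (t - 1)t(t + 1).
These three factors are consecutive integers, so their product is divisible by 2.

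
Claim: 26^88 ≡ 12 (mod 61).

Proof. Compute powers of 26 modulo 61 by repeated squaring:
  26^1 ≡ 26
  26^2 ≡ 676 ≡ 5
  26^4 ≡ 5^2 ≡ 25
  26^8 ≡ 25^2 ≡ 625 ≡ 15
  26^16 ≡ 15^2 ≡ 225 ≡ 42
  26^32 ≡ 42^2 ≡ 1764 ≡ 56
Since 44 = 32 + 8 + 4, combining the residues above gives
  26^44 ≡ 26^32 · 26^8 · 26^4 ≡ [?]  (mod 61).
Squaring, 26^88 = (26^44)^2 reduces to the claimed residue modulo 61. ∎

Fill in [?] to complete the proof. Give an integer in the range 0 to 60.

26^32 · 26^8 · 26^4 ≡ 56 · 15 · 25 = 21000.
21000 mod 61 = 16, so 26^44 ≡ 16 (mod 61).

16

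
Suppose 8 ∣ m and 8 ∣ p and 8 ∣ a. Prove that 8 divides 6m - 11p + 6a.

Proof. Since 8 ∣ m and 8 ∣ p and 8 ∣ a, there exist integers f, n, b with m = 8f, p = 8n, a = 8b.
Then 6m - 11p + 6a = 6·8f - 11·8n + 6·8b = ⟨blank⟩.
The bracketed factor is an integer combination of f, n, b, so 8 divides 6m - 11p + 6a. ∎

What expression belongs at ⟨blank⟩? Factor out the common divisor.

8(6b + 6f - 11n)

Pull the common 8 out of every term: 6·8f - 11·8n + 6·8b = 8(6b + 6f - 11n).
6b + 6f - 11n is an integer, which exhibits the divisibility.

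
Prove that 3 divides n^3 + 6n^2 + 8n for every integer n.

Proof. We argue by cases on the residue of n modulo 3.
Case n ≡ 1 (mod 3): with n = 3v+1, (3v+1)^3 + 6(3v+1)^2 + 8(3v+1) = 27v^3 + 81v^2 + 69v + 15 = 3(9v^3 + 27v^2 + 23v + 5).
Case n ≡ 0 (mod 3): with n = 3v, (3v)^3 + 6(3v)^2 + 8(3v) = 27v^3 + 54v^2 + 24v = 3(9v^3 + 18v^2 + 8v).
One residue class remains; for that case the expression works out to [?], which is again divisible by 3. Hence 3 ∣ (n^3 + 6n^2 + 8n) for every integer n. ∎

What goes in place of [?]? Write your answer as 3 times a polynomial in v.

The residues treated are {1, 0}, so the missing case is n ≡ 2 (mod 3); write n = 3v+2.
Then (3v+2)^3 + 6(3v+2)^2 + 8(3v+2) = 27v^3 + 108v^2 + 132v + 48 = 3(9v^3 + 36v^2 + 44v + 16).

3(9v^3 + 36v^2 + 44v + 16)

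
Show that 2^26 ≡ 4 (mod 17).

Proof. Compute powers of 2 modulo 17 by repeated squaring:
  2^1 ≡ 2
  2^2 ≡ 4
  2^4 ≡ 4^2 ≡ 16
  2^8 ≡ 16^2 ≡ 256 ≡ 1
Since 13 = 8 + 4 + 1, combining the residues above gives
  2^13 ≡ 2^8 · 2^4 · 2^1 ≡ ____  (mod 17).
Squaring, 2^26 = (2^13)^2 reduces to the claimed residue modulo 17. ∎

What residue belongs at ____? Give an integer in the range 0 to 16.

15

2^8 · 2^4 · 2^1 ≡ 1 · 16 · 2 = 32.
32 mod 17 = 15, so 2^13 ≡ 15 (mod 17).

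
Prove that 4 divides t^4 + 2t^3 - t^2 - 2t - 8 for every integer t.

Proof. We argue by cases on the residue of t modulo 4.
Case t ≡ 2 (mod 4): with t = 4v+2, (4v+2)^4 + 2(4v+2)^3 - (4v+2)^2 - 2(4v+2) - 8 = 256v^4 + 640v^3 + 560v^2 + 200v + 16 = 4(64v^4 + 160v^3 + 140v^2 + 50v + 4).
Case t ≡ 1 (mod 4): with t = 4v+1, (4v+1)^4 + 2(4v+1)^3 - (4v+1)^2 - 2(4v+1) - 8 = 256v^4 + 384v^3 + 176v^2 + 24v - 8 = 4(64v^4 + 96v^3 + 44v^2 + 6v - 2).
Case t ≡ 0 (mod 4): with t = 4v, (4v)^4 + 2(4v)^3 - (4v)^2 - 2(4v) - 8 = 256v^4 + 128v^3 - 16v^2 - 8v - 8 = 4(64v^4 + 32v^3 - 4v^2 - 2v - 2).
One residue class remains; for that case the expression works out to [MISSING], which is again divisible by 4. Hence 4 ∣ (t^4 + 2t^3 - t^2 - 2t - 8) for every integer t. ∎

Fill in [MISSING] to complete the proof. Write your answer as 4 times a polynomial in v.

4(64v^4 + 224v^3 + 284v^2 + 154v + 28)

Only t ≡ 3 (mod 4) is unaccounted for. Put t = 4v+3:
(4v+3)^4 + 2(4v+3)^3 - (4v+3)^2 - 2(4v+3) - 8 expands to 256v^4 + 896v^3 + 1136v^2 + 616v + 112,
and factoring out 4 leaves 4(64v^4 + 224v^3 + 284v^2 + 154v + 28).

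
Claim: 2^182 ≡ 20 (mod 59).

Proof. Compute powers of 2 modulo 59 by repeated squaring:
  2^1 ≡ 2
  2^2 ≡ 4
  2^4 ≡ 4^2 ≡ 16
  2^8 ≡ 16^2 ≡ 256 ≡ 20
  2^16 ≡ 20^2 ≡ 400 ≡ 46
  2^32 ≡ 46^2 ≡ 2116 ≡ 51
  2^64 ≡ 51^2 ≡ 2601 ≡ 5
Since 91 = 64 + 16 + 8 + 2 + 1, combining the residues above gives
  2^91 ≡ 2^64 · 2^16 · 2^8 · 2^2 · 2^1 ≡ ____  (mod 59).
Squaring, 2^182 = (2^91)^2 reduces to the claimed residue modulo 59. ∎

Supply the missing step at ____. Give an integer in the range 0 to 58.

Multiply the listed residues: 5 · 46 · 20 · 4 · 2 = 230 → 4600 → 18400 → 36800.
Reducing modulo 59: 36800 = 623·59 + 43, so 2^91 ≡ 43.

43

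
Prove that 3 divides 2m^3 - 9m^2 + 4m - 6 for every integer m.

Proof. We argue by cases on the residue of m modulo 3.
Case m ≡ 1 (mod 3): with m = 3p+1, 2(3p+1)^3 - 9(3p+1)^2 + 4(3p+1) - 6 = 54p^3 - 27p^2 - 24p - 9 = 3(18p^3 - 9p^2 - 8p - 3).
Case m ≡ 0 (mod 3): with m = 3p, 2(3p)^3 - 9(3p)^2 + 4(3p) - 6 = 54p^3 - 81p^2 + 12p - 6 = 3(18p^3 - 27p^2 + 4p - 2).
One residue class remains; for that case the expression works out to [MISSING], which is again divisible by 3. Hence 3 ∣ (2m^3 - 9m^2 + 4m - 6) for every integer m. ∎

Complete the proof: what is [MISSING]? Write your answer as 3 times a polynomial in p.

3(18p^3 + 9p^2 - 8p - 6)

The residues treated are {1, 0}, so the missing case is m ≡ 2 (mod 3); write m = 3p+2.
Then 2(3p+2)^3 - 9(3p+2)^2 + 4(3p+2) - 6 = 54p^3 + 27p^2 - 24p - 18 = 3(18p^3 + 9p^2 - 8p - 6).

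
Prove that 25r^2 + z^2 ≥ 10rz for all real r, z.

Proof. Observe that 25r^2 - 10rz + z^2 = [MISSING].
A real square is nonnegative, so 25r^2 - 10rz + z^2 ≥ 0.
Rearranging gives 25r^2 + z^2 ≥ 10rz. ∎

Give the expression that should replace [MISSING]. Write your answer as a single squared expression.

25r^2 - 10rz + z^2 is a perfect-square trinomial: the outer terms are (5r)^2 and (z)^2, and the cross term is -2·5r·z.
So 25r^2 - 10rz + z^2 = (5r - z)^2 ≥ 0.

(5r - z)^2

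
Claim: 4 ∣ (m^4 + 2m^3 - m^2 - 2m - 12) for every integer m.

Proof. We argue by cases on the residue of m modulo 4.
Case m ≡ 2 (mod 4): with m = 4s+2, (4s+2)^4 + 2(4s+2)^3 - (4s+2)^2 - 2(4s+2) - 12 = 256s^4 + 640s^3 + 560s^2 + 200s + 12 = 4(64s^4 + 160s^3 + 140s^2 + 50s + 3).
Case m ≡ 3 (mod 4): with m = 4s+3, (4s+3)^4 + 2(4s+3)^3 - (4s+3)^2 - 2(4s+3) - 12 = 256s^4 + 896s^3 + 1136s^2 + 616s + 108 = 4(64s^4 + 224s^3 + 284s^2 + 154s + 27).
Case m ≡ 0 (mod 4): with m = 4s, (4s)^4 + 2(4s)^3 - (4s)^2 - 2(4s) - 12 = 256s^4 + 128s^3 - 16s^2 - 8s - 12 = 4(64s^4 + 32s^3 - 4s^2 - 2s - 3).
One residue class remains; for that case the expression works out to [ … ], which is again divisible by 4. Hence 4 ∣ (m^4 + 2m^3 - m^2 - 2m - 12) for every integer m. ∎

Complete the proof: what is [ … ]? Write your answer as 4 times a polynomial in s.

4(64s^4 + 96s^3 + 44s^2 + 6s - 3)

The residues treated are {2, 3, 0}, so the missing case is m ≡ 1 (mod 4); write m = 4s+1.
Then (4s+1)^4 + 2(4s+1)^3 - (4s+1)^2 - 2(4s+1) - 12 = 256s^4 + 384s^3 + 176s^2 + 24s - 12 = 4(64s^4 + 96s^3 + 44s^2 + 6s - 3).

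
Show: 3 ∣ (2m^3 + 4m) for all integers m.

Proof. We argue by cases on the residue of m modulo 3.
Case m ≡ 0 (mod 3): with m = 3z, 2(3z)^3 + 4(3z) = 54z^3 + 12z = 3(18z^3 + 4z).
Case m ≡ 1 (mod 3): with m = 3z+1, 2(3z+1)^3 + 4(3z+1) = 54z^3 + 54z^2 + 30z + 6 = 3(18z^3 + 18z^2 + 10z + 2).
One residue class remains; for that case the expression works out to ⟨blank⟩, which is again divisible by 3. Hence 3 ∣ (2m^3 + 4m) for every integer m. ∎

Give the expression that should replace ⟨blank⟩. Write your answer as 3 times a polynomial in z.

3(18z^3 + 36z^2 + 28z + 8)

The residues treated are {0, 1}, so the missing case is m ≡ 2 (mod 3); write m = 3z+2.
Then 2(3z+2)^3 + 4(3z+2) = 54z^3 + 108z^2 + 84z + 24 = 3(18z^3 + 36z^2 + 28z + 8).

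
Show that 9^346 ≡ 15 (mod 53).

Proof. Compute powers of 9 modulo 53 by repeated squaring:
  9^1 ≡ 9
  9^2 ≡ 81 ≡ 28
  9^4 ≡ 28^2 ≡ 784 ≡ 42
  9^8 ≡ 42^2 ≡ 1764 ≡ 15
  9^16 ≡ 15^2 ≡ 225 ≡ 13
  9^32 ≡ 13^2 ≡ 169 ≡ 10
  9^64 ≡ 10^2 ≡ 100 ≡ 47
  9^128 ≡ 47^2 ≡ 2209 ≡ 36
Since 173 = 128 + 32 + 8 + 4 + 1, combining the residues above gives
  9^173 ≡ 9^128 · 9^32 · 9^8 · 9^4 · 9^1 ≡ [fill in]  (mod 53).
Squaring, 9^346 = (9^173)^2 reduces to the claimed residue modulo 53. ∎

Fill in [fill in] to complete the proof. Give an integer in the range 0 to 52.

9^128 · 9^32 · 9^8 · 9^4 · 9^1 ≡ 36 · 10 · 15 · 42 · 9 = 2041200.
2041200 mod 53 = 11, so 9^173 ≡ 11 (mod 53).

11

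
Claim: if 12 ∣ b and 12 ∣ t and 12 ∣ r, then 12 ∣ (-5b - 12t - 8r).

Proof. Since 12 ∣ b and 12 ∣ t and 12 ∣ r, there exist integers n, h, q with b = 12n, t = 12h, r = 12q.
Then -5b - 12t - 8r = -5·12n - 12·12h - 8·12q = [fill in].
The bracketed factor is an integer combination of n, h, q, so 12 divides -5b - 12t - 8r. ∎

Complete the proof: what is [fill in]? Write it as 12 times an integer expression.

Each term has a factor of 12: -5·12n - 12·12h - 8·12q = 12·(-12h - 5n - 8q).
Since -12h - 5n - 8q is an integer, 12 ∣ (-5b - 12t - 8r).

12(-12h - 5n - 8q)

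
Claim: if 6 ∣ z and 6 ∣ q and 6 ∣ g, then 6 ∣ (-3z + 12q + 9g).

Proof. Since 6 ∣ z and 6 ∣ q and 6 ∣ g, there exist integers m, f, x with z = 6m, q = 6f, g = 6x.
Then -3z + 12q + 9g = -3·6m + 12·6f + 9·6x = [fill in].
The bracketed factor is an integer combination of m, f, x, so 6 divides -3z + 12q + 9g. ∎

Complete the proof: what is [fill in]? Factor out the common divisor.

6(12f - 3m + 9x)

Pull the common 6 out of every term: -3·6m + 12·6f + 9·6x = 6(12f - 3m + 9x).
12f - 3m + 9x is an integer, which exhibits the divisibility.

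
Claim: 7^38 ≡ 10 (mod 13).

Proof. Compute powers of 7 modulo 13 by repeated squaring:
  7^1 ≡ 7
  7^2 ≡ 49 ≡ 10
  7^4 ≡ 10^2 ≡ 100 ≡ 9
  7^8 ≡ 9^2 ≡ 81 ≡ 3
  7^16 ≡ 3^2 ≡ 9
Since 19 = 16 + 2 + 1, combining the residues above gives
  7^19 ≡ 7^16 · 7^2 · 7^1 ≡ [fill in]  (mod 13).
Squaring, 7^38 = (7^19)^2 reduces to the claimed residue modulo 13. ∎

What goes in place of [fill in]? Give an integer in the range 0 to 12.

Multiply the listed residues: 9 · 10 · 7 = 90 → 630.
Reducing modulo 13: 630 = 48·13 + 6, so 7^19 ≡ 6.

6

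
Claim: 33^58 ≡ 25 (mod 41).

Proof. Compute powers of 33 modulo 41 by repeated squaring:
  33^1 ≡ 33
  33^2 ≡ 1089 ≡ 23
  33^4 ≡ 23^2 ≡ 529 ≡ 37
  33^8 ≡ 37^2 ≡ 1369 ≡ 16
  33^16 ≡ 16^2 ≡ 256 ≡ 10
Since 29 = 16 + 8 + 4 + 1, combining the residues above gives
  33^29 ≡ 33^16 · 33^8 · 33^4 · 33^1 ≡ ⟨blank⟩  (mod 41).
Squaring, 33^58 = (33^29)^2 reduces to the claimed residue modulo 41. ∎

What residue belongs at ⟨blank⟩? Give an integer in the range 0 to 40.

36

Multiply the listed residues: 10 · 16 · 37 · 33 = 160 → 5920 → 195360.
Reducing modulo 41: 195360 = 4764·41 + 36, so 33^29 ≡ 36.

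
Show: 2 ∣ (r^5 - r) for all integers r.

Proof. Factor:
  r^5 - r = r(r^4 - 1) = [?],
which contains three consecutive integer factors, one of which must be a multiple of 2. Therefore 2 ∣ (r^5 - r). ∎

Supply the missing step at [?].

r^4 - 1 = (r^2 - 1)(r^2 + 1), and r^2 - 1 = (r-1)(r+1).
So r(r^4 - 1) = (r - 1)r(r + 1)(r^2 + 1).

(r - 1)r(r + 1)(r^2 + 1)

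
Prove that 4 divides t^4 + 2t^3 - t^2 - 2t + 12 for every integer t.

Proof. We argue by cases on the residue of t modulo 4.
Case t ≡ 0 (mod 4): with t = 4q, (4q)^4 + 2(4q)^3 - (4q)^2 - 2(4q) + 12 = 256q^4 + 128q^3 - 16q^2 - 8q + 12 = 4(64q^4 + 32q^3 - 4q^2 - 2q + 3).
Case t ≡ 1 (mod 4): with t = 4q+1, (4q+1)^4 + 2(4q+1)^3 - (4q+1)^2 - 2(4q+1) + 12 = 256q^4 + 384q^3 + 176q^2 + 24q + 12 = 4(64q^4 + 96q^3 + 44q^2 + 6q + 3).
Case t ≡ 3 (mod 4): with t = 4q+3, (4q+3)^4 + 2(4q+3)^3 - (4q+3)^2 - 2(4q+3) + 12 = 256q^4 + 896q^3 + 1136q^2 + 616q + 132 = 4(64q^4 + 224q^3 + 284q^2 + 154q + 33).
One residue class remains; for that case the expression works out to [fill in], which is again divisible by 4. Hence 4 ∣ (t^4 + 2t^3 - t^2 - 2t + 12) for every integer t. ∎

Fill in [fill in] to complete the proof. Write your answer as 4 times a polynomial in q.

The residues treated are {0, 1, 3}, so the missing case is t ≡ 2 (mod 4); write t = 4q+2.
Then (4q+2)^4 + 2(4q+2)^3 - (4q+2)^2 - 2(4q+2) + 12 = 256q^4 + 640q^3 + 560q^2 + 200q + 36 = 4(64q^4 + 160q^3 + 140q^2 + 50q + 9).

4(64q^4 + 160q^3 + 140q^2 + 50q + 9)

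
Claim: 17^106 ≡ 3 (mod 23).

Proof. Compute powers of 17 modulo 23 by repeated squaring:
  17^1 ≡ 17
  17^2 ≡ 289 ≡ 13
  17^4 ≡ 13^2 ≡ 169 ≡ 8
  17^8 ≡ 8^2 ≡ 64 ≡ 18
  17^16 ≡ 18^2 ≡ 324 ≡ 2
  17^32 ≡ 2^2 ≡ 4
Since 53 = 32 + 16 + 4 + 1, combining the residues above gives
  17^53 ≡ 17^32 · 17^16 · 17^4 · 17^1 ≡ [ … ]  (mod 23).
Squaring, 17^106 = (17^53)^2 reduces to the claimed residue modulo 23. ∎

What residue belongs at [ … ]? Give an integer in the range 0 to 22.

7

Multiply the listed residues: 4 · 2 · 8 · 17 = 8 → 64 → 1088.
Reducing modulo 23: 1088 = 47·23 + 7, so 17^53 ≡ 7.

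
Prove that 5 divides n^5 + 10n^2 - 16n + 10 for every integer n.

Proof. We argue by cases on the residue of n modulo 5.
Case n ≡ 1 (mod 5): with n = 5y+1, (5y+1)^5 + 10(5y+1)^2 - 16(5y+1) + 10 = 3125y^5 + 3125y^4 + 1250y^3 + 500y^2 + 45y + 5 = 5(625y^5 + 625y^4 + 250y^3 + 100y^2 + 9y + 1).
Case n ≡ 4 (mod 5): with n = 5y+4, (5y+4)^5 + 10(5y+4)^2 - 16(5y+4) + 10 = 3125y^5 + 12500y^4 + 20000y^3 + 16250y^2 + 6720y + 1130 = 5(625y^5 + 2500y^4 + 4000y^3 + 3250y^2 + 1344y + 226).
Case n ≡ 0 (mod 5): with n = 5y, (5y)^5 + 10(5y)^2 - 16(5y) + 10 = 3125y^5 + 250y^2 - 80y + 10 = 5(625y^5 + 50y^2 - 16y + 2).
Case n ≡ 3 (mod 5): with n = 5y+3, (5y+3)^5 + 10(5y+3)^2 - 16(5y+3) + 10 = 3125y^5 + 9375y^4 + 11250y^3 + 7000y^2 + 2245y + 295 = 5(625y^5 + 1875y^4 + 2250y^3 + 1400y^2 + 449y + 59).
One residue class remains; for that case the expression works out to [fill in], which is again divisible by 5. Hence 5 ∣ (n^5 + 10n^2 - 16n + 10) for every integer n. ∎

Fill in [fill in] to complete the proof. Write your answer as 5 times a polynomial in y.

5(625y^5 + 1250y^4 + 1000y^3 + 450y^2 + 104y + 10)

Only n ≡ 2 (mod 5) is unaccounted for. Put n = 5y+2:
(5y+2)^5 + 10(5y+2)^2 - 16(5y+2) + 10 expands to 3125y^5 + 6250y^4 + 5000y^3 + 2250y^2 + 520y + 50,
and factoring out 5 leaves 5(625y^5 + 1250y^4 + 1000y^3 + 450y^2 + 104y + 10).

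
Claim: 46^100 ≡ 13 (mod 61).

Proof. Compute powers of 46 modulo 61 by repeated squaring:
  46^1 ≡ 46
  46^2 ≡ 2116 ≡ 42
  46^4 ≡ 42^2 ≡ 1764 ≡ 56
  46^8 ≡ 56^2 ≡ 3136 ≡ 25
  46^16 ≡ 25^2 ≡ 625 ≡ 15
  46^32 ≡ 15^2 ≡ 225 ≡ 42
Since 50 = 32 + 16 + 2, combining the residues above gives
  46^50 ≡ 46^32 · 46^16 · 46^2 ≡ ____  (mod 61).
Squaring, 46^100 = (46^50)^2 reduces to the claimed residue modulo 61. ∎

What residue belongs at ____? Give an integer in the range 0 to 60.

46^32 · 46^16 · 46^2 ≡ 42 · 15 · 42 = 26460.
26460 mod 61 = 47, so 46^50 ≡ 47 (mod 61).

47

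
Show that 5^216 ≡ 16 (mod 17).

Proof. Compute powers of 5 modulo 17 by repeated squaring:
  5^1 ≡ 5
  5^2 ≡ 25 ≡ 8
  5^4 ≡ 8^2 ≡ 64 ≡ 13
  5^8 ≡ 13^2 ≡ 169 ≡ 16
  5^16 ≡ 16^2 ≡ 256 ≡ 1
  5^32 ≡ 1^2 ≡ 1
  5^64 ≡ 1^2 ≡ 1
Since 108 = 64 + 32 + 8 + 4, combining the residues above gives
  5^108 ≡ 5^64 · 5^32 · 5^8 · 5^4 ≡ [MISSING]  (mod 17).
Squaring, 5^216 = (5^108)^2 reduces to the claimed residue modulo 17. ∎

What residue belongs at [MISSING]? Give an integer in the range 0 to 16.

5^64 · 5^32 · 5^8 · 5^4 ≡ 1 · 1 · 16 · 13 = 208.
208 mod 17 = 4, so 5^108 ≡ 4 (mod 17).

4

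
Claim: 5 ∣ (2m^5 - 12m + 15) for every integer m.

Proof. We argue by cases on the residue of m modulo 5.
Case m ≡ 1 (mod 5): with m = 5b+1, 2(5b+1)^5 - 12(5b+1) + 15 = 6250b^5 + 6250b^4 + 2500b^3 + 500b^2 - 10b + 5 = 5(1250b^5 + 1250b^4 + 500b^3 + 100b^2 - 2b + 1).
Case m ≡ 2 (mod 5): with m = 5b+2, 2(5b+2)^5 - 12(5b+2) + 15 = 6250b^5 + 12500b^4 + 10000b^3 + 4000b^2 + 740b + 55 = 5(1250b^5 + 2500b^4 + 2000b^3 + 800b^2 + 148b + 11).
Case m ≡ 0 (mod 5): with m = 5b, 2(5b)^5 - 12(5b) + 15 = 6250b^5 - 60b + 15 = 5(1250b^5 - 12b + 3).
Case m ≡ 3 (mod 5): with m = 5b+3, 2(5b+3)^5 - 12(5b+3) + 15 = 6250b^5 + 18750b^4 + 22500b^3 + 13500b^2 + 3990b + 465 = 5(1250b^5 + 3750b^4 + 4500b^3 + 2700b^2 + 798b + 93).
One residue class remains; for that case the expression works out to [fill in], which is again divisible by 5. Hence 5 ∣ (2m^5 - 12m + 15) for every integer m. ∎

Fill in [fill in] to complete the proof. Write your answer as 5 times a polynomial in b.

Only m ≡ 4 (mod 5) is unaccounted for. Put m = 5b+4:
2(5b+4)^5 - 12(5b+4) + 15 expands to 6250b^5 + 25000b^4 + 40000b^3 + 32000b^2 + 12740b + 2015,
and factoring out 5 leaves 5(1250b^5 + 5000b^4 + 8000b^3 + 6400b^2 + 2548b + 403).

5(1250b^5 + 5000b^4 + 8000b^3 + 6400b^2 + 2548b + 403)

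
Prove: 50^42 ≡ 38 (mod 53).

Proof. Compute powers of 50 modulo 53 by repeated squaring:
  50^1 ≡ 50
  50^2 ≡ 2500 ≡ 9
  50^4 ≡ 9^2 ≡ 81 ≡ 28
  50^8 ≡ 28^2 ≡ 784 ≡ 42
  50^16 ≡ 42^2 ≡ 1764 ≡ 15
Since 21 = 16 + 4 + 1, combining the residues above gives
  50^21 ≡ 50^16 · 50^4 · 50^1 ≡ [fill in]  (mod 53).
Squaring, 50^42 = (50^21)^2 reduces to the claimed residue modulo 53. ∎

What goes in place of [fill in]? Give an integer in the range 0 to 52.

50^16 · 50^4 · 50^1 ≡ 15 · 28 · 50 = 21000.
21000 mod 53 = 12, so 50^21 ≡ 12 (mod 53).

12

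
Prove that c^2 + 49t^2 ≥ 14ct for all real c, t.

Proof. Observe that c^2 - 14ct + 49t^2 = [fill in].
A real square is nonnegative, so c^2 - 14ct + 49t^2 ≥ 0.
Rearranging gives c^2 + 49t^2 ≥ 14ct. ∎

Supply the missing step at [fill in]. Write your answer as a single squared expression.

(c - 7t)^2

c^2 - 14ct + 49t^2 is a perfect-square trinomial: the outer terms are (c)^2 and (7t)^2, and the cross term is -2·c·7t.
So c^2 - 14ct + 49t^2 = (c - 7t)^2 ≥ 0.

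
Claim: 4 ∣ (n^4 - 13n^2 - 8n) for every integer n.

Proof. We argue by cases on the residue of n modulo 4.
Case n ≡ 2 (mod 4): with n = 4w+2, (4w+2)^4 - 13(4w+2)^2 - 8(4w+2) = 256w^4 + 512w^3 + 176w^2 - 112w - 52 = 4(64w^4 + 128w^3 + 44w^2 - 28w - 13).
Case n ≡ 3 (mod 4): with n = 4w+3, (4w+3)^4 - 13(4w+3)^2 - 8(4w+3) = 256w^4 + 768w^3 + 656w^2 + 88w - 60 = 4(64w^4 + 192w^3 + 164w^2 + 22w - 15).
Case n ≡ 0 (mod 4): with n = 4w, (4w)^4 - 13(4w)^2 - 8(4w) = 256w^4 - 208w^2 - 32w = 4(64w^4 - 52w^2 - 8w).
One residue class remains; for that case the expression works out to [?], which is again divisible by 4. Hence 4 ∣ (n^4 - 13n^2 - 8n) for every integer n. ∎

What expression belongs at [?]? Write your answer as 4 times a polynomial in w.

The residues treated are {2, 3, 0}, so the missing case is n ≡ 1 (mod 4); write n = 4w+1.
Then (4w+1)^4 - 13(4w+1)^2 - 8(4w+1) = 256w^4 + 256w^3 - 112w^2 - 120w - 20 = 4(64w^4 + 64w^3 - 28w^2 - 30w - 5).

4(64w^4 + 64w^3 - 28w^2 - 30w - 5)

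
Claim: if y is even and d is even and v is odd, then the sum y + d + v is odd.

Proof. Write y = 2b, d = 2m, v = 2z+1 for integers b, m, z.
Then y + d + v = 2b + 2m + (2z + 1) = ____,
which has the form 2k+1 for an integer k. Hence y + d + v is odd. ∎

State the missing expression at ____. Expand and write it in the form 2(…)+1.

2b + 2m + (2z + 1) = 2b + 2m + 2z + 1
= 2(b + m + z) + 1.
Since b + m + z is an integer, the sum is of the form 2k+1 for an integer k.

2(b + m + z) + 1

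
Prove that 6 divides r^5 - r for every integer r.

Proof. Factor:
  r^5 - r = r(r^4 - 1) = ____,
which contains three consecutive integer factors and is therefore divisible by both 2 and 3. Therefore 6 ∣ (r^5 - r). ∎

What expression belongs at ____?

r^4 - 1 = (r^2 - 1)(r^2 + 1), and r^2 - 1 = (r-1)(r+1).
So r(r^4 - 1) = (r - 1)r(r + 1)(r^2 + 1).

(r - 1)r(r + 1)(r^2 + 1)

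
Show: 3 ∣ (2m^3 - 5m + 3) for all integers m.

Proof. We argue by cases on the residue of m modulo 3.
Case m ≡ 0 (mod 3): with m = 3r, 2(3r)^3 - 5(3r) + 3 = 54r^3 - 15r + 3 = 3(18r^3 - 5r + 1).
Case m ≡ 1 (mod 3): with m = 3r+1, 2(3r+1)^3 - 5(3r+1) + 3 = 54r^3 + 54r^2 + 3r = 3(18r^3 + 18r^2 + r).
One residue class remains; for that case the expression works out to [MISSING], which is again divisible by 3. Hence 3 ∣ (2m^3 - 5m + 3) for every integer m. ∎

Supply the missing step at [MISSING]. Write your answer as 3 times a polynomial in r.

The residues treated are {0, 1}, so the missing case is m ≡ 2 (mod 3); write m = 3r+2.
Then 2(3r+2)^3 - 5(3r+2) + 3 = 54r^3 + 108r^2 + 57r + 9 = 3(18r^3 + 36r^2 + 19r + 3).

3(18r^3 + 36r^2 + 19r + 3)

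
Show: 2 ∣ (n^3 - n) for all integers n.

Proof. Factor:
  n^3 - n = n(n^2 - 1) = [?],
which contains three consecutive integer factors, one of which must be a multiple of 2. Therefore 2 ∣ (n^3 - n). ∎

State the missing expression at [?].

(n - 1)n(n + 1)

n(n^2 - 1) = n(n - 1)(n + 1) = (n - 1)n(n + 1).
These three factors are consecutive integers, so their product is divisible by 2.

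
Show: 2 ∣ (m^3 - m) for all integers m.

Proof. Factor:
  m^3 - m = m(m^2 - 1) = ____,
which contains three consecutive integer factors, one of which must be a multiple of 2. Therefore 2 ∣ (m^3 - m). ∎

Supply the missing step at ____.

(m - 1)m(m + 1)

m(m^2 - 1) = m(m - 1)(m + 1) = (m - 1)m(m + 1).
These three factors are consecutive integers, so their product is divisible by 2.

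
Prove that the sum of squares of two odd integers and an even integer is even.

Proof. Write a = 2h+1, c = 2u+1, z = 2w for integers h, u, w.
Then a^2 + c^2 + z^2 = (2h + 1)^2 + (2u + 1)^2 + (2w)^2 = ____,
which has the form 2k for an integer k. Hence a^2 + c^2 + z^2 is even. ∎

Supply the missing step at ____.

Expanding: (2h + 1)^2 + (2u + 1)^2 + (2w)^2 = 4h^2 + 4h + 4u^2 + 4u + 4w^2 + 2.
Every term is even; pulling out the factor of 2 gives 2(2h^2 + 2h + 2u^2 + 2u + 2w^2 + 1).

2(2h^2 + 2h + 2u^2 + 2u + 2w^2 + 1)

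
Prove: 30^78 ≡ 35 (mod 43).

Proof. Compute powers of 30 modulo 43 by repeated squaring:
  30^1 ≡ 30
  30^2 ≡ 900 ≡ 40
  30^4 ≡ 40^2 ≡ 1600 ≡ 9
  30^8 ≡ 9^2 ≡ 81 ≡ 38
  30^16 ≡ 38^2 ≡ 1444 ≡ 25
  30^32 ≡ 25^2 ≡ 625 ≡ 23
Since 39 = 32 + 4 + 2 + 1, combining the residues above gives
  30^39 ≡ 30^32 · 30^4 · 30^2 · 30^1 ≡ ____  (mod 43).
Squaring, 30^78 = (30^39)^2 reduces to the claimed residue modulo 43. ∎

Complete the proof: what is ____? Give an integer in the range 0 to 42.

Multiply the listed residues: 23 · 9 · 40 · 30 = 207 → 8280 → 248400.
Reducing modulo 43: 248400 = 5776·43 + 32, so 30^39 ≡ 32.

32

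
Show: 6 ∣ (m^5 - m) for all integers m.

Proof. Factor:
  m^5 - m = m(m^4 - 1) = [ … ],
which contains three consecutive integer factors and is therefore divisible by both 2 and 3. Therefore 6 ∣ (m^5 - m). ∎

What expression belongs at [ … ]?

(m - 1)m(m + 1)(m^2 + 1)

m^4 - 1 = (m^2 - 1)(m^2 + 1), and m^2 - 1 = (m-1)(m+1).
So m(m^4 - 1) = (m - 1)m(m + 1)(m^2 + 1).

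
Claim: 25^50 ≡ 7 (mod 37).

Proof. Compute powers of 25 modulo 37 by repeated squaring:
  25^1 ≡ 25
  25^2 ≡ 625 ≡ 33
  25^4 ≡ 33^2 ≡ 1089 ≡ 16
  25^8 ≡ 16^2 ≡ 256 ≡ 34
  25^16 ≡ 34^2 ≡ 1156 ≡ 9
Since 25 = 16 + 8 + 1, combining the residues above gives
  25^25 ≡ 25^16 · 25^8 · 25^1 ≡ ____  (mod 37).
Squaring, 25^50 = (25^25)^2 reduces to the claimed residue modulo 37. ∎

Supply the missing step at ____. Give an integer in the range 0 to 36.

Multiply the listed residues: 9 · 34 · 25 = 306 → 7650.
Reducing modulo 37: 7650 = 206·37 + 28, so 25^25 ≡ 28.

28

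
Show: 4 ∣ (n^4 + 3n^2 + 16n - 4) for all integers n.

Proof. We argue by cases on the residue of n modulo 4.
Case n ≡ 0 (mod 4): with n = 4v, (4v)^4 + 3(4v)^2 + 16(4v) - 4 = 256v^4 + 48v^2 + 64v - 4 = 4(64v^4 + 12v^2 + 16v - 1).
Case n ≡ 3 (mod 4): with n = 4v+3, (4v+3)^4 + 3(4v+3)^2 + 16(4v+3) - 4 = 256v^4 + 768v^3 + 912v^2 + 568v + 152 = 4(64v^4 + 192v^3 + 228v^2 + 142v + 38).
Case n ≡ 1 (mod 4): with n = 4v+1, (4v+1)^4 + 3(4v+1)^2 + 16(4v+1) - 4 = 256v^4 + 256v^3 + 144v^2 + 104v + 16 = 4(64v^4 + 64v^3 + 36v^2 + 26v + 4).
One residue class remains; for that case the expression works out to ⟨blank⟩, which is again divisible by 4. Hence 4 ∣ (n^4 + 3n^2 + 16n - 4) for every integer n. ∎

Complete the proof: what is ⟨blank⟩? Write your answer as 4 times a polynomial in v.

4(64v^4 + 128v^3 + 108v^2 + 60v + 14)

Only n ≡ 2 (mod 4) is unaccounted for. Put n = 4v+2:
(4v+2)^4 + 3(4v+2)^2 + 16(4v+2) - 4 expands to 256v^4 + 512v^3 + 432v^2 + 240v + 56,
and factoring out 4 leaves 4(64v^4 + 128v^3 + 108v^2 + 60v + 14).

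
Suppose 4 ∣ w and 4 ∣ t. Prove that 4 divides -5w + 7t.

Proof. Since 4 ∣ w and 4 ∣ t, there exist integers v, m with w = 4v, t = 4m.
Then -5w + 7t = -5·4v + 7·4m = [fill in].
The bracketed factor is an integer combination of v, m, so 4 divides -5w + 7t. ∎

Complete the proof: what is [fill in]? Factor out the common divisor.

4(7m - 5v)

Each term has a factor of 4: -5·4v + 7·4m = 4·(7m - 5v).
Since 7m - 5v is an integer, 4 ∣ (-5w + 7t).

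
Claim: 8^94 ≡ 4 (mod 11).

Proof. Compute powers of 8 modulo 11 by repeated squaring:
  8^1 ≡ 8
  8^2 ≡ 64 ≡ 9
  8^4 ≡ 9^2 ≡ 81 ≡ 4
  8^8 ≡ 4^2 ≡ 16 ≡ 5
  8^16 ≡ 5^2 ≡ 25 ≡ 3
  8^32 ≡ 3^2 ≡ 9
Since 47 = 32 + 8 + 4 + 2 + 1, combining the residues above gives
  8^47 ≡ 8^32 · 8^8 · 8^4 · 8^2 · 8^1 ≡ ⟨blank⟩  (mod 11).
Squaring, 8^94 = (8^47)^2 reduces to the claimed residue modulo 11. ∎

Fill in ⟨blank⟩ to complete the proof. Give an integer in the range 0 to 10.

2

8^32 · 8^8 · 8^4 · 8^2 · 8^1 ≡ 9 · 5 · 4 · 9 · 8 = 12960.
12960 mod 11 = 2, so 8^47 ≡ 2 (mod 11).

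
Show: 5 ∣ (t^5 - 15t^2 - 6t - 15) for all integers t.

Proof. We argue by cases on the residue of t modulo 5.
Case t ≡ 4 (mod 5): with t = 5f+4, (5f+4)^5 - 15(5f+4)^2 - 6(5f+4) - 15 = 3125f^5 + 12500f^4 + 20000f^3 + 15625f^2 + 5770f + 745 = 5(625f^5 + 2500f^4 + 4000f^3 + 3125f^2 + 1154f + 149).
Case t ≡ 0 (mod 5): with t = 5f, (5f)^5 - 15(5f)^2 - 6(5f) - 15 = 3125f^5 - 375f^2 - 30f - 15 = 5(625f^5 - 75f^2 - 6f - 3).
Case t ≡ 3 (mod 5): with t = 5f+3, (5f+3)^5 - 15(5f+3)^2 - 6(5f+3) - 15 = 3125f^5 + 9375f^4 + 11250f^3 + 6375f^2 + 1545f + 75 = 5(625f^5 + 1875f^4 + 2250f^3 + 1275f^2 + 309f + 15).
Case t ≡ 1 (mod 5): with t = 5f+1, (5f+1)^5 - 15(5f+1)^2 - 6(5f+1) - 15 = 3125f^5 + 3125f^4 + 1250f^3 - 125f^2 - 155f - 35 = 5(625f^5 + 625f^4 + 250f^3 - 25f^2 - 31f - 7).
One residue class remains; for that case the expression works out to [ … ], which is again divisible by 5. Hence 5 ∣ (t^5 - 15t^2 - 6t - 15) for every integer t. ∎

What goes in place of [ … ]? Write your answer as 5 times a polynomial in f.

Only t ≡ 2 (mod 5) is unaccounted for. Put t = 5f+2:
(5f+2)^5 - 15(5f+2)^2 - 6(5f+2) - 15 expands to 3125f^5 + 6250f^4 + 5000f^3 + 1625f^2 + 70f - 55,
and factoring out 5 leaves 5(625f^5 + 1250f^4 + 1000f^3 + 325f^2 + 14f - 11).

5(625f^5 + 1250f^4 + 1000f^3 + 325f^2 + 14f - 11)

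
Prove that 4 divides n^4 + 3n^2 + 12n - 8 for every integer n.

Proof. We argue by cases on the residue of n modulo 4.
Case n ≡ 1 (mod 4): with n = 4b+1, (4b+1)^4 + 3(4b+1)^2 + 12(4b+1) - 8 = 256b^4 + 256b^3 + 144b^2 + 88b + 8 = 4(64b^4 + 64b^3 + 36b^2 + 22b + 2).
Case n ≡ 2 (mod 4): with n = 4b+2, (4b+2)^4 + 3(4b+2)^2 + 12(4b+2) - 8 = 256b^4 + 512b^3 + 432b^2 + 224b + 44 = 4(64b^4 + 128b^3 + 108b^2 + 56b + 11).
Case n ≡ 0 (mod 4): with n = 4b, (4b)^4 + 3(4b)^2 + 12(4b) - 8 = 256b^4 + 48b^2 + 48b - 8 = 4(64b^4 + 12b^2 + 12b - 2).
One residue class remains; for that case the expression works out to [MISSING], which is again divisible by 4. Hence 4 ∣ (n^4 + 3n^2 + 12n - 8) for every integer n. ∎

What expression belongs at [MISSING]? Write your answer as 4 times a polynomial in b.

The residues treated are {1, 2, 0}, so the missing case is n ≡ 3 (mod 4); write n = 4b+3.
Then (4b+3)^4 + 3(4b+3)^2 + 12(4b+3) - 8 = 256b^4 + 768b^3 + 912b^2 + 552b + 136 = 4(64b^4 + 192b^3 + 228b^2 + 138b + 34).

4(64b^4 + 192b^3 + 228b^2 + 138b + 34)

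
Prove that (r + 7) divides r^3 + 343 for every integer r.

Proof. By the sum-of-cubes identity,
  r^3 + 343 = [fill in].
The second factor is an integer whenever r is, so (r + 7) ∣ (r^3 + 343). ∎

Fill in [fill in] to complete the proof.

(r + 7)(r^2 - 7r + 49)

Polynomial division of r^3 + 343 by r + 7 leaves remainder 0 and quotient r^2 - 7r + 49.
Hence r^3 + 343 = (r + 7)(r^2 - 7r + 49).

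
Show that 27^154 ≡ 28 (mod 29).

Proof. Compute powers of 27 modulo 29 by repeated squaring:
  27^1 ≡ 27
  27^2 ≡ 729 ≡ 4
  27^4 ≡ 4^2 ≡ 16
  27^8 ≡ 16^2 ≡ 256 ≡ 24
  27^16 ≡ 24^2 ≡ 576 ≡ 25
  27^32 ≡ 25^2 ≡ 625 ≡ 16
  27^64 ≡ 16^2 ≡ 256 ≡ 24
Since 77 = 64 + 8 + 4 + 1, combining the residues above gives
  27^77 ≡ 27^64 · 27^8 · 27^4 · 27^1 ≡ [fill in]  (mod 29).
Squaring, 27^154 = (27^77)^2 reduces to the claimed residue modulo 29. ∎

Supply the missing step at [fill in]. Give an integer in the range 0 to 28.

12

27^64 · 27^8 · 27^4 · 27^1 ≡ 24 · 24 · 16 · 27 = 248832.
248832 mod 29 = 12, so 27^77 ≡ 12 (mod 29).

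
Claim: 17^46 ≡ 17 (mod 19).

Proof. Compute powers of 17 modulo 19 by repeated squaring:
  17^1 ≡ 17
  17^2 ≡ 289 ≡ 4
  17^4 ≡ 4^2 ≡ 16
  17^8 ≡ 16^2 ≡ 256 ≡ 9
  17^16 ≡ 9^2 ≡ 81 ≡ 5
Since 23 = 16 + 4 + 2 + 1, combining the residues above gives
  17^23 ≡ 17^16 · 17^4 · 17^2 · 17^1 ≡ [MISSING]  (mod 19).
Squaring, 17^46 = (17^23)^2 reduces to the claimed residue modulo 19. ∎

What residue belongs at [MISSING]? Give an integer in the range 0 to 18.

17^16 · 17^4 · 17^2 · 17^1 ≡ 5 · 16 · 4 · 17 = 5440.
5440 mod 19 = 6, so 17^23 ≡ 6 (mod 19).

6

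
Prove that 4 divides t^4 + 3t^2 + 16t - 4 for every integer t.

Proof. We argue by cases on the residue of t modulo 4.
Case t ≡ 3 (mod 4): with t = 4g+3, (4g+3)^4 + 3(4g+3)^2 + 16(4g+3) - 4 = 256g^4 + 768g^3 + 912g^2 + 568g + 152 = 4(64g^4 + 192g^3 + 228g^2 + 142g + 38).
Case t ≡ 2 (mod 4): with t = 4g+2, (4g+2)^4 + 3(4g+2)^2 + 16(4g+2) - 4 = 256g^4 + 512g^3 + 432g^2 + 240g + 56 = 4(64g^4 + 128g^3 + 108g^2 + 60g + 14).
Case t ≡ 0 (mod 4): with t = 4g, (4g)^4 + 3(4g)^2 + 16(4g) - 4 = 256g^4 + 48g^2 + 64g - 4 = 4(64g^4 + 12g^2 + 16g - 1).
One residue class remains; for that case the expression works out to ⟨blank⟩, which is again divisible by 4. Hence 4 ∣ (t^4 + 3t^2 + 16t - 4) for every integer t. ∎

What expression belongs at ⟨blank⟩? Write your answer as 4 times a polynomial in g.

4(64g^4 + 64g^3 + 36g^2 + 26g + 4)

The residues treated are {3, 2, 0}, so the missing case is t ≡ 1 (mod 4); write t = 4g+1.
Then (4g+1)^4 + 3(4g+1)^2 + 16(4g+1) - 4 = 256g^4 + 256g^3 + 144g^2 + 104g + 16 = 4(64g^4 + 64g^3 + 36g^2 + 26g + 4).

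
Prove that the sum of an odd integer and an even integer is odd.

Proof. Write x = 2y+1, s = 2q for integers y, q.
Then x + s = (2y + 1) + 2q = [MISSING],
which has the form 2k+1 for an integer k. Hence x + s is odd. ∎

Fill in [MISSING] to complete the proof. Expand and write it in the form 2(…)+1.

2(q + y) + 1

Expanding: (2y + 1) + 2q = 2q + 2y + 1.
Every term except the constant is even, so this is 2(q + y) + 1,
and q + y ∈ ℤ gives the required form.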